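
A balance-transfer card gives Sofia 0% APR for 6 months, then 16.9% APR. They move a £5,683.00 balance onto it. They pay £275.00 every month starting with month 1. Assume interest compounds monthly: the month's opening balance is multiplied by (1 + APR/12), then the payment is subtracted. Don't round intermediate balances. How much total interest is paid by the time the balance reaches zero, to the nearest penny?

£516.70

Promo months 1–6 at r₀ = 0%/12 = 0; months 7+ at r₁ = 16.9%/12 = 0.0140833.
After month 6 (no interest yet): B = £5,683.00 − 6·£275.00 = £4,033.00.
Then at r₁ with £275.00/mo: n₂ = −ln(1 − r₁·B/P)/ln(1+r₁) ≈ 16.54 → 17 more payments.
Total paid = 22·£275.00 + £149.70 = £6,199.70; interest = £6,199.70 − £5,683.00 = £516.70.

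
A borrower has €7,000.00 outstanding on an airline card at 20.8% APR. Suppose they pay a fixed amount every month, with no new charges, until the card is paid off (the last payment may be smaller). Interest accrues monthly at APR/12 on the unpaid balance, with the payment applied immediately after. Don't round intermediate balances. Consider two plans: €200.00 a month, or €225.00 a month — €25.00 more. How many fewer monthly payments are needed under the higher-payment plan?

9 fewer payments

Monthly rate r = 20.8%/12 = 1.73333% = 0.0173333.
At €200.00/mo: n = ⌈−ln(1 − rB₀/P)/ln(1+r)⌉ = 55 payments (last €59.92); total interest = total paid − €7,000.00 = €3,859.92.
At €225.00/mo: 46 payments (last €21.15); total interest €3,146.15.
Payments saved = 55 − 46 = 9.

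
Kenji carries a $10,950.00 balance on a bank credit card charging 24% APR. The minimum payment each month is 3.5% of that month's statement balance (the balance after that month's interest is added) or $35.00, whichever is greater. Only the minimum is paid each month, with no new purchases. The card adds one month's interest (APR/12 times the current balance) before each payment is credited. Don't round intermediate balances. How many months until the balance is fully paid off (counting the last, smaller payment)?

Monthly rate r = 24%/12 = 2% = 0.02.
While 3.5% of the post-interest balance exceeds $35.00, each month B ← (B·(1+r))·(1 − 0.035), i.e. B shrinks by the factor (1+r)·0.965 = 0.9843.
This holds for months 1–153. Entering month 154 the balance is $972.57; 3.5% of the post-interest balance is now below $35.00, so the flat $35.00 minimum applies from here.
From month 154 a fixed $35.00 at rate r clears $972.57 in 41 more payments. Total: 153 + 41 = 194 months.

194 months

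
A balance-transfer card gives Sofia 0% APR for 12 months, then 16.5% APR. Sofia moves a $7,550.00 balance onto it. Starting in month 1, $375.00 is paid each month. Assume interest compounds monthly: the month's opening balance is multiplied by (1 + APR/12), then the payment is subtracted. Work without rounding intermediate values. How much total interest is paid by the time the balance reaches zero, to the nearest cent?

Promo months 1–12 at r₀ = 0%/12 = 0; months 13+ at r₁ = 16.5%/12 = 0.01375.
After month 12 (no interest yet): B = $7,550.00 − 12·$375.00 = $3,050.00.
Then at r₁ with $375.00/mo: n₂ = −ln(1 − r₁·B/P)/ln(1+r₁) ≈ 8.68 → 9 more payments.
Total paid = 20·$375.00 + $257.17 = $7,757.17; interest = $7,757.17 − $7,550.00 = $207.17.

$207.17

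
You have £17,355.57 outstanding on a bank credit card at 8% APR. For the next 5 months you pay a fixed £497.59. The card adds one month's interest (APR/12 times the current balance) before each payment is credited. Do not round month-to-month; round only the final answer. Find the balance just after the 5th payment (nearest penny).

£15,420.51

Monthly rate r = 8%/12 = 0.666667% = 0.00666667.
Each month: B ← B·(1+r) − £497.59.
Month 1: interest £115.70; balance after payment £16,973.68.
Month 2: interest £113.16; balance after payment £16,589.25.
Month 3: interest £110.60; balance after payment £16,202.26.
Month 4: interest £108.02; balance after payment £15,812.68.
Month 5: interest £105.42; balance after payment £15,420.51.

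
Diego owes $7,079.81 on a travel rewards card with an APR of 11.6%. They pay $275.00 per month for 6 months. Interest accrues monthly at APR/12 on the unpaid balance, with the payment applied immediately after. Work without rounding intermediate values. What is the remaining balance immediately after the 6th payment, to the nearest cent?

$5,810.10

Monthly rate r = 11.6%/12 = 0.966667% = 0.00966667.
Each month: B ← B·(1+r) − $275.00.
Month 1: interest $68.44; balance after payment $6,873.25.
Month 2: interest $66.44; balance after payment $6,664.69.
Month 3: interest $64.43; balance after payment $6,454.11.
Month 4: interest $62.39; balance after payment $6,241.50.
Month 5: interest $60.33; balance after payment $6,026.84.
Month 6: interest $58.26; balance after payment $5,810.10.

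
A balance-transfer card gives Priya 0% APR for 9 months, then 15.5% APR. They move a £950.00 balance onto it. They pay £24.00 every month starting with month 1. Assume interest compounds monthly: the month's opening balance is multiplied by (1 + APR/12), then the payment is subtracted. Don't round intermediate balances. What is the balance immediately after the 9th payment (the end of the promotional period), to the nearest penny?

£734.00

Promo months 1–9 at r₀ = 0%/12 = 0; months 10+ at r₁ = 15.5%/12 = 0.0129167.
After month 9 (no interest yet): B = £950.00 − 9·£24.00 = £734.00.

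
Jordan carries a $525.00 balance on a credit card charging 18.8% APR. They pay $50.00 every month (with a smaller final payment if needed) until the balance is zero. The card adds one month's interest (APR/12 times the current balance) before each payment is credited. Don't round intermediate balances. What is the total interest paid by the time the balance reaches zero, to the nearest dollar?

Monthly rate r = 18.8%/12 = 1.56667% = 0.0156667.
Payoff takes n = ⌈−ln(1 − rB₀/P)/ln(1+r)⌉ = ⌈11.561⌉ = 12 payments; the last is $28.17.
Total paid = 11·$50.00 + $28.17 = $578.17.
Total interest = total paid − principal = $578.17 − $525.00 = $53.17.

$53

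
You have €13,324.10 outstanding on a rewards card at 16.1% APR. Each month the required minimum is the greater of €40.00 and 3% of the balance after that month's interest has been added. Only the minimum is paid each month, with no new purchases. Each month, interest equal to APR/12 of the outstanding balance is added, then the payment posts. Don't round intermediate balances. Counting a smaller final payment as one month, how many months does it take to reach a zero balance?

Monthly rate r = 16.1%/12 = 1.34167% = 0.0134167.
While 3% of the post-interest balance exceeds €40.00, each month B ← (B·(1+r))·(1 − 0.03), i.e. B shrinks by the factor (1+r)·0.97 = 0.98301.
This holds for months 1–136. Entering month 137 the balance is €1,296.49; 3% of the post-interest balance is now below €40.00, so the flat €40.00 minimum applies from here.
From month 137 a fixed €40.00 at rate r clears €1,296.49 in 43 more payments. Total: 136 + 43 = 179 months.

179 months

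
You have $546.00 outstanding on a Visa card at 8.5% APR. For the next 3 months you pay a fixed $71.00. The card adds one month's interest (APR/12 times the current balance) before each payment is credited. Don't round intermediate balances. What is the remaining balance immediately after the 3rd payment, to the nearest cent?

$343.17

Monthly rate r = 8.5%/12 = 0.708333% = 0.00708333.
Each month: B ← B·(1+r) − $71.00.
Month 1: interest $3.87; balance after payment $478.87.
Month 2: interest $3.39; balance after payment $411.26.
Month 3: interest $2.91; balance after payment $343.17.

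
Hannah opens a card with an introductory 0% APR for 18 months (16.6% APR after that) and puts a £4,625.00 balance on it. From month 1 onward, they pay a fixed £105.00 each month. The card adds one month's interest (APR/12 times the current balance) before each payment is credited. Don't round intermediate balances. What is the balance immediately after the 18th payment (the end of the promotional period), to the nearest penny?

£2,735.00

Promo months 1–18 at r₀ = 0%/12 = 0; months 19+ at r₁ = 16.6%/12 = 0.0138333.
After month 18 (no interest yet): B = £4,625.00 − 18·£105.00 = £2,735.00.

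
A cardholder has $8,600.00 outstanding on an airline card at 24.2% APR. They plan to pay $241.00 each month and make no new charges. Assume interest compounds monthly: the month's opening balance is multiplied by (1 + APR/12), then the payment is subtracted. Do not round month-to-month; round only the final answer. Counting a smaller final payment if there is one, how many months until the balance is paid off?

Monthly rate r = 24.2%/12 = 2.01667% = 0.0201667.
Recurrence: B ← B·(1+r) − $241.00.
Month 1: interest $173.43; balance after payment $8,532.43.
Month 2: interest $172.07; balance after payment $8,463.50.
Closed form: n = −ln(1 − rB₀/P)/ln(1+r) = −ln(0.28036)/ln(1.02017) ≈ 63.692, so the balance reaches zero during payment 64.

64 payments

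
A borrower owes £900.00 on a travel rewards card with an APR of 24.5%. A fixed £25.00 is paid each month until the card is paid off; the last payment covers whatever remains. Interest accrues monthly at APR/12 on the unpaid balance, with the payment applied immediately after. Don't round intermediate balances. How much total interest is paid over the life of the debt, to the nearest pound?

£743

Monthly rate r = 24.5%/12 = 2.04167% = 0.0204167.
Payoff takes n = ⌈−ln(1 − rB₀/P)/ln(1+r)⌉ = ⌈65.708⌉ = 66 payments; the last is £17.75.
Total paid = 65·£25.00 + £17.75 = £1,642.75.
Total interest = total paid − principal = £1,642.75 − £900.00 = £742.75.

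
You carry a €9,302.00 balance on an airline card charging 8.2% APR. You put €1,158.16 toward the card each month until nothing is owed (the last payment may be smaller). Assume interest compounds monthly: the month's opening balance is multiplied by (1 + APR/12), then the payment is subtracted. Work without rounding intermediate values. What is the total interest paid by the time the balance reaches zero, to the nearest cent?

€298.46

Monthly rate r = 8.2%/12 = 0.683333% = 0.00683333.
Payoff takes n = ⌈−ln(1 − rB₀/P)/ln(1+r)⌉ = ⌈8.289⌉ = 9 payments; the last is €335.18.
Total paid = 8·€1,158.16 + €335.18 = €9,600.46.
Total interest = total paid − principal = €9,600.46 − €9,302.00 = €298.46.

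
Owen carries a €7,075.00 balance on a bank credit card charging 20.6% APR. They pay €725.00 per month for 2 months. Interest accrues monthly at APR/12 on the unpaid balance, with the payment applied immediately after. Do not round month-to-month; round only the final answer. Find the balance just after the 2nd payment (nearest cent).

Monthly rate r = 20.6%/12 = 1.71667% = 0.0171667.
Each month: B ← B·(1+r) − €725.00.
Month 1: interest €121.45; balance after payment €6,471.45.
Month 2: interest €111.09; balance after payment €5,857.55.

€5,857.55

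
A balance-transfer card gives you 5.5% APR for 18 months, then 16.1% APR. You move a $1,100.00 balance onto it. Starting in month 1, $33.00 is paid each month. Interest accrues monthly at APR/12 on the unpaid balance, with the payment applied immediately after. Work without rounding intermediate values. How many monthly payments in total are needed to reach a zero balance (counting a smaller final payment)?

Promo months 1–18 at r₀ = 5.5%/12 = 0.00458333; months 19+ at r₁ = 16.1%/12 = 0.0134167.
After month 18: iterate B ← B·(1+r₀) − $33.00 for 18 months → $576.66.
Then at r₁ with $33.00/mo: n₂ = −ln(1 − r₁·B/P)/ln(1+r₁) ≈ 20.05 → 21 more payments.

39 months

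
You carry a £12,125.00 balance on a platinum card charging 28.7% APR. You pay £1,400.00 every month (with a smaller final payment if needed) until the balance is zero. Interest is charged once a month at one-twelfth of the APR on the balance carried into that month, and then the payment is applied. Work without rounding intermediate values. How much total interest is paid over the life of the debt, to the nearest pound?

Monthly rate r = 28.7%/12 = 2.39167% = 0.0239167.
Payoff takes n = ⌈−ln(1 − rB₀/P)/ln(1+r)⌉ = ⌈9.820⌉ = 10 payments; the last is £1,150.77.
Total paid = 9·£1,400.00 + £1,150.77 = £13,750.77.
Total interest = total paid − principal = £13,750.77 − £12,125.00 = £1,625.77.

£1,626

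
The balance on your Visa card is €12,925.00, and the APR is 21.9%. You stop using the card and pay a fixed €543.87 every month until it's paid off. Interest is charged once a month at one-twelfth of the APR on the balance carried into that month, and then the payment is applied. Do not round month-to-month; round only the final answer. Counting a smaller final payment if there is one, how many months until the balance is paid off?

32 months

Monthly rate r = 21.9%/12 = 1.825% = 0.01825.
Recurrence: B ← B·(1+r) − €543.87.
Month 1: interest €235.88; balance after payment €12,617.01.
Month 2: interest €230.26; balance after payment €12,303.40.
Closed form: n = −ln(1 − rB₀/P)/ln(1+r) = −ln(0.56629)/ln(1.01825) ≈ 31.442, so the balance reaches zero during payment 32.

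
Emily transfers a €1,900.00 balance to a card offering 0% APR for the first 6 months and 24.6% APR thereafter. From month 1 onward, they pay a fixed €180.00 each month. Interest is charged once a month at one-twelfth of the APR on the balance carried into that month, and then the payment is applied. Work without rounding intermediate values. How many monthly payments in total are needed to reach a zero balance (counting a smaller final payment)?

Promo months 1–6 at r₀ = 0%/12 = 0; months 7+ at r₁ = 24.6%/12 = 0.0205.
After month 6 (no interest yet): B = €1,900.00 − 6·€180.00 = €820.00.
Then at r₁ with €180.00/mo: n₂ = −ln(1 − r₁·B/P)/ln(1+r₁) ≈ 4.83 → 5 more payments.

11 payments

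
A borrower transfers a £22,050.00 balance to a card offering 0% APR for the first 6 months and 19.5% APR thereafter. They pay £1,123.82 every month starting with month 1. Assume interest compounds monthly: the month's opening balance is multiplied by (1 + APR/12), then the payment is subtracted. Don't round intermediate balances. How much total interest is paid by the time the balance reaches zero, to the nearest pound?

£2,137

Promo months 1–6 at r₀ = 0%/12 = 0; months 7+ at r₁ = 19.5%/12 = 0.01625.
After month 6 (no interest yet): B = £22,050.00 − 6·£1,123.82 = £15,307.08.
Then at r₁ with £1,123.82/mo: n₂ = −ln(1 − r₁·B/P)/ln(1+r₁) ≈ 15.52 → 16 more payments.
Total paid = 21·£1,123.82 + £586.70 = £24,186.92; interest = £24,186.92 − £22,050.00 = £2,136.92.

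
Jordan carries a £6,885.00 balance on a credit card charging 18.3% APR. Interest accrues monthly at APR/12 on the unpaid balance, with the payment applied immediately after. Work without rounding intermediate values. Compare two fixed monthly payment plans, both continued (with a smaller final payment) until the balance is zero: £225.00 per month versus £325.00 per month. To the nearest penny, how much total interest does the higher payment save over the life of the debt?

Monthly rate r = 18.3%/12 = 1.525% = 0.01525.
At £225.00/mo: n = ⌈−ln(1 − rB₀/P)/ln(1+r)⌉ = 42 payments (last £120.05); total interest = total paid − £6,885.00 = £2,460.05.
At £325.00/mo: 26 payments (last £253.99); total interest £1,493.99.
Interest saved = £2,460.05 − £1,493.99 = £966.06.

£966.06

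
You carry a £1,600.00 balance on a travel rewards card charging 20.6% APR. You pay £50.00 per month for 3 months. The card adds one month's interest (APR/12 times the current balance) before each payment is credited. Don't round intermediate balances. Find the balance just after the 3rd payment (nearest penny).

Monthly rate r = 20.6%/12 = 1.71667% = 0.0171667.
Each month: B ← B·(1+r) − £50.00.
Month 1: interest £27.47; balance after payment £1,577.47.
Month 2: interest £27.08; balance after payment £1,554.55.
Month 3: interest £26.69; balance after payment £1,531.23.

£1,531.23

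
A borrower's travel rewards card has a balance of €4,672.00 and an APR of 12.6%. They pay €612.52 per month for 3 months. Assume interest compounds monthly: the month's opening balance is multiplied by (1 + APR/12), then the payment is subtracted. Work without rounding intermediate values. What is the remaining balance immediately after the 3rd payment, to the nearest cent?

€2,963.80

Monthly rate r = 12.6%/12 = 1.05% = 0.0105.
Each month: B ← B·(1+r) − €612.52.
Month 1: interest €49.06; balance after payment €4,108.54.
Month 2: interest €43.14; balance after payment €3,539.16.
Month 3: interest €37.16; balance after payment €2,963.80.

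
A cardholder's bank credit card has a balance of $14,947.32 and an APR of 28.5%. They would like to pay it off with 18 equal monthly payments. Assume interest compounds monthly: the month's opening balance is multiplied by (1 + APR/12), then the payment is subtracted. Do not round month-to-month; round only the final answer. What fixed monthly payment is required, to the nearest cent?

$1,030.19

Monthly rate r = 28.5%/12 = 2.375% = 0.02375.
Level-payment amortization: P = B₀·r / (1 − (1+r)^(−n)) = 14947.32·0.02375 / (1 − 1.02375^(−18)).
Denominator 1 − (1+r)^(−18) = 0.344595326.
P = 354.999 / 0.344595326 ≈ 1030.19.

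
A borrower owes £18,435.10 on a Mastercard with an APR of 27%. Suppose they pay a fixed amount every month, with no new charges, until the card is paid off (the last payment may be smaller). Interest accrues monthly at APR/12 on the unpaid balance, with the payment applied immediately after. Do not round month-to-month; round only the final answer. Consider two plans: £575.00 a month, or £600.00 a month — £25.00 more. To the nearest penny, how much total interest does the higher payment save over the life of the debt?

Monthly rate r = 27%/12 = 2.25% = 0.0225.
At £575.00/mo: n = ⌈−ln(1 − rB₀/P)/ln(1+r)⌉ = 58 payments (last £249.61); total interest = total paid − £18,435.10 = £14,589.51.
At £600.00/mo: 53 payments (last £497.29); total interest £13,262.19.
Interest saved = £14,589.51 − £13,262.19 = £1,327.32.

£1,327.32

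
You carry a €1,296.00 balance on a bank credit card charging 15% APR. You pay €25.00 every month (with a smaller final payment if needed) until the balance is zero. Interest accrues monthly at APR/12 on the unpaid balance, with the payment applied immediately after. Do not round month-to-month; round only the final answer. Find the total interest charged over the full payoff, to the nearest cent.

€805.28

Monthly rate r = 15%/12 = 1.25% = 0.0125.
Payoff takes n = ⌈−ln(1 − rB₀/P)/ln(1+r)⌉ = ⌈84.051⌉ = 85 payments; the last is €1.28.
Total paid = 84·€25.00 + €1.28 = €2,101.28.
Total interest = total paid − principal = €2,101.28 − €1,296.00 = €805.28.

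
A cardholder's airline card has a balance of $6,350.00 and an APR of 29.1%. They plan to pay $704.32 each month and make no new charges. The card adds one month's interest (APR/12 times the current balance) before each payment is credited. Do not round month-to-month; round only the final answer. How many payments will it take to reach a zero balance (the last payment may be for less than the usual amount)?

Monthly rate r = 29.1%/12 = 2.425% = 0.02425.
Recurrence: B ← B·(1+r) − $704.32.
Month 1: interest $153.99; balance after payment $5,799.67.
Month 2: interest $140.64; balance after payment $5,235.99.
Closed form: n = −ln(1 − rB₀/P)/ln(1+r) = −ln(0.78137)/ln(1.02425) ≈ 10.296, so the balance reaches zero during payment 11.

11 months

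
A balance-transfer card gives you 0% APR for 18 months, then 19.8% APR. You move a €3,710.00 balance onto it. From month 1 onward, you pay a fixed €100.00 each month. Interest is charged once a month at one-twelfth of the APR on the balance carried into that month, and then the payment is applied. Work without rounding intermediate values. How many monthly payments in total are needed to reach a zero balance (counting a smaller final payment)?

42 months

Promo months 1–18 at r₀ = 0%/12 = 0; months 19+ at r₁ = 19.8%/12 = 0.0165.
After month 18 (no interest yet): B = €3,710.00 − 18·€100.00 = €1,910.00.
Then at r₁ with €100.00/mo: n₂ = −ln(1 − r₁·B/P)/ln(1+r₁) ≈ 23.13 → 24 more payments.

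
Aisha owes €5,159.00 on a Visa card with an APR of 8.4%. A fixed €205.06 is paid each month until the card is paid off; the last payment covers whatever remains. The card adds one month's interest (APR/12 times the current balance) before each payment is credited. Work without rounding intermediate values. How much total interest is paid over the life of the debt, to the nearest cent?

Monthly rate r = 8.4%/12 = 0.7% = 0.007.
Payoff takes n = ⌈−ln(1 − rB₀/P)/ln(1+r)⌉ = ⌈27.771⌉ = 28 payments; the last is €158.16.
Total paid = 27·€205.06 + €158.16 = €5,694.78.
Total interest = total paid − principal = €5,694.78 − €5,159.00 = €535.78.

€535.78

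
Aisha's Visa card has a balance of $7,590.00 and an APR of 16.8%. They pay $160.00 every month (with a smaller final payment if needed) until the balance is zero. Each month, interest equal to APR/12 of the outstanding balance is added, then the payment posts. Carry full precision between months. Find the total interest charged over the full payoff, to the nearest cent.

$4,966.11

Monthly rate r = 16.8%/12 = 1.4% = 0.014.
Payoff takes n = ⌈−ln(1 − rB₀/P)/ln(1+r)⌉ = ⌈78.474⌉ = 79 payments; the last is $76.11.
Total paid = 78·$160.00 + $76.11 = $12,556.11.
Total interest = total paid − principal = $12,556.11 − $7,590.00 = $4,966.11.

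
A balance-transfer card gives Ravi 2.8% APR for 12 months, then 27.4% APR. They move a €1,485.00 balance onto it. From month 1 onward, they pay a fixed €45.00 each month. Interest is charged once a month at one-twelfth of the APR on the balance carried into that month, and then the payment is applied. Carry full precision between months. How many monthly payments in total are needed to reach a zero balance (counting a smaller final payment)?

Promo months 1–12 at r₀ = 2.8%/12 = 0.00233333; months 13+ at r₁ = 27.4%/12 = 0.0228333.
After month 12: iterate B ← B·(1+r₀) − €45.00 for 12 months → €980.13.
Then at r₁ with €45.00/mo: n₂ = −ln(1 − r₁·B/P)/ln(1+r₁) ≈ 30.47 → 31 more payments.

43 payments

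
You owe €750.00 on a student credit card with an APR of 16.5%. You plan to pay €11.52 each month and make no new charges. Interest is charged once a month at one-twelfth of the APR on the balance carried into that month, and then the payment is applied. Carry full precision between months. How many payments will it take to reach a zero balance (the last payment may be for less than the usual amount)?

166 payments

Monthly rate r = 16.5%/12 = 1.375% = 0.01375.
Recurrence: B ← B·(1+r) − €11.52.
Month 1: interest €10.31; balance after payment €748.79.
Month 2: interest €10.30; balance after payment €747.57.
Closed form: n = −ln(1 − rB₀/P)/ln(1+r) = −ln(0.10482)/ln(1.01375) ≈ 165.164, so the balance reaches zero during payment 166.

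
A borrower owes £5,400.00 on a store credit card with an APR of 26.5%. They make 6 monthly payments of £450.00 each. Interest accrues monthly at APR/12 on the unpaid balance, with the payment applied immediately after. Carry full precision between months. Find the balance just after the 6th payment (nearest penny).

£3,302.66

Monthly rate r = 26.5%/12 = 2.20833% = 0.0220833.
Each month: B ← B·(1+r) − £450.00.
Month 1: interest £119.25; balance after payment £5,069.25.
Month 2: interest £111.95; balance after payment £4,731.20.
Month 3: interest £104.48; balance after payment £4,385.68.
Month 4: interest £96.85; balance after payment £4,032.53.
Month 5: interest £89.05; balance after payment £3,671.58.
Month 6: interest £81.08; balance after payment £3,302.66.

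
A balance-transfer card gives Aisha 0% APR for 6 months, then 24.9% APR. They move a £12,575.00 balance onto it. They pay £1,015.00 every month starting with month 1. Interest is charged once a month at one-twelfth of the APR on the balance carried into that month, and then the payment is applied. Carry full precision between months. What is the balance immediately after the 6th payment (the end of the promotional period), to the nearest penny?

£6,485.00

Promo months 1–6 at r₀ = 0%/12 = 0; months 7+ at r₁ = 24.9%/12 = 0.02075.
After month 6 (no interest yet): B = £12,575.00 − 6·£1,015.00 = £6,485.00.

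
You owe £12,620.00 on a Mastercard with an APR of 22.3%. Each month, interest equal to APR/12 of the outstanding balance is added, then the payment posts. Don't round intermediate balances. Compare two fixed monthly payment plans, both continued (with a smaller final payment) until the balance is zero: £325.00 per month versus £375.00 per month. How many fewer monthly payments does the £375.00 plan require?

16 fewer payments

Monthly rate r = 22.3%/12 = 1.85833% = 0.0185833.
At £325.00/mo: n = ⌈−ln(1 − rB₀/P)/ln(1+r)⌉ = 70 payments (last £146.07); total interest = total paid − £12,620.00 = £9,951.07.
At £375.00/mo: 54 payments (last £122.87); total interest £7,377.87.
Payments saved = 70 − 54 = 16.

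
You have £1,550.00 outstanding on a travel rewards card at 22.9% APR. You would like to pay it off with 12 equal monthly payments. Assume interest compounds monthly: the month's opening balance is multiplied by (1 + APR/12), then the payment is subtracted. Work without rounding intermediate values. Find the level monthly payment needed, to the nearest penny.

£145.74

Monthly rate r = 22.9%/12 = 1.90833% = 0.0190833.
Level-payment amortization: P = B₀·r / (1 − (1+r)^(−n)) = 1550.00·0.0190833 / (1 − 1.01908^(−12)).
Denominator 1 − (1+r)^(−12) = 0.202953585.
P = 29.5792 / 0.202953585 ≈ 145.74.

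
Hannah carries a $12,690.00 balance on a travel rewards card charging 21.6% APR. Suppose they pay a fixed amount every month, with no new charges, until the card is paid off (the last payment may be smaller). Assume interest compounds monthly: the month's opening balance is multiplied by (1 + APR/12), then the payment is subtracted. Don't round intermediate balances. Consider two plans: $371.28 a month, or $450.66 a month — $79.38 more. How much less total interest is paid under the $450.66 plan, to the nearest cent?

Monthly rate r = 21.6%/12 = 1.8% = 0.018.
At $371.28/mo: n = ⌈−ln(1 − rB₀/P)/ln(1+r)⌉ = 54 payments (last $200.11); total interest = total paid − $12,690.00 = $7,187.95.
At $450.66/mo: 40 payments (last $283.83); total interest $5,169.57.
Interest saved = $7,187.95 − $5,169.57 = $2,018.38.

$2,018.38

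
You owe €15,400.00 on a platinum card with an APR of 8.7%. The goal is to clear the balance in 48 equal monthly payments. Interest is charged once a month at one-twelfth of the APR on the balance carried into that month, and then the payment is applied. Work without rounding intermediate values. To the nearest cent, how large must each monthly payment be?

Monthly rate r = 8.7%/12 = 0.725% = 0.00725.
Level-payment amortization: P = B₀·r / (1 − (1+r)^(−n)) = 15400.00·0.00725 / (1 − 1.00725^(−48)).
Denominator 1 − (1+r)^(−48) = 0.293014105.
P = 111.65 / 0.293014105 ≈ 381.04.

€381.04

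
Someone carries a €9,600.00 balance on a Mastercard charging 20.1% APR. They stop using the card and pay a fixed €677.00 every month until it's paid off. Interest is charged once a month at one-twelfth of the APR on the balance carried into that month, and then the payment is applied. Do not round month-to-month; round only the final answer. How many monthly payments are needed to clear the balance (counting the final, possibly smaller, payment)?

17 payments

Monthly rate r = 20.1%/12 = 1.675% = 0.01675.
Recurrence: B ← B·(1+r) − €677.00.
Month 1: interest €160.80; balance after payment €9,083.80.
Month 2: interest €152.15; balance after payment €8,558.95.
Closed form: n = −ln(1 − rB₀/P)/ln(1+r) = −ln(0.76248)/ln(1.01675) ≈ 16.325, so the balance reaches zero during payment 17.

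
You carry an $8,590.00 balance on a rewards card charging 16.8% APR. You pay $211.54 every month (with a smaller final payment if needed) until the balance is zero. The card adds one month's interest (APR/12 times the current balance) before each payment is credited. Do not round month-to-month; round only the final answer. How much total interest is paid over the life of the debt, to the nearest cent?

Monthly rate r = 16.8%/12 = 1.4% = 0.014.
Payoff takes n = ⌈−ln(1 − rB₀/P)/ln(1+r)⌉ = ⌈60.454⌉ = 61 payments; the last is $96.35.
Total paid = 60·$211.54 + $96.35 = $12,788.75.
Total interest = total paid − principal = $12,788.75 − $8,590.00 = $4,198.75.

$4,198.75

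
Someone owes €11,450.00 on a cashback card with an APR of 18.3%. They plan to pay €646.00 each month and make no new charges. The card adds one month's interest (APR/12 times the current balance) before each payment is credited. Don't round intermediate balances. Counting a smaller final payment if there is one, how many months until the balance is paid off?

Monthly rate r = 18.3%/12 = 1.525% = 0.01525.
Recurrence: B ← B·(1+r) − €646.00.
Month 1: interest €174.61; balance after payment €10,978.61.
Month 2: interest €167.42; balance after payment €10,500.04.
Closed form: n = −ln(1 − rB₀/P)/ln(1+r) = −ln(0.7297)/ln(1.01525) ≈ 20.821, so the balance reaches zero during payment 21.

21 months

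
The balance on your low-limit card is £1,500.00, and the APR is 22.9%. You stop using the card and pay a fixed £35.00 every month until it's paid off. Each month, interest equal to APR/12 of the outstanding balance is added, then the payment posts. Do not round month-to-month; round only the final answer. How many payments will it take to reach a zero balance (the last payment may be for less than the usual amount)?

91 months

Monthly rate r = 22.9%/12 = 1.90833% = 0.0190833.
Recurrence: B ← B·(1+r) − £35.00.
Month 1: interest £28.62; balance after payment £1,493.62.
Month 2: interest £28.50; balance after payment £1,487.13.
Closed form: n = −ln(1 − rB₀/P)/ln(1+r) = −ln(0.18214)/ln(1.01908) ≈ 90.087, so the balance reaches zero during payment 91.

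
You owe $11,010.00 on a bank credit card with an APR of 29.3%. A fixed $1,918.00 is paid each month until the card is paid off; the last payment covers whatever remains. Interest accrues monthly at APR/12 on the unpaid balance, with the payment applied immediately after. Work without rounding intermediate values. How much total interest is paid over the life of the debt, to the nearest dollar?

Monthly rate r = 29.3%/12 = 2.44167% = 0.0244167.
Payoff takes n = ⌈−ln(1 − rB₀/P)/ln(1+r)⌉ = ⌈6.260⌉ = 7 payments; the last is $502.91.
Total paid = 6·$1,918.00 + $502.91 = $12,010.91.
Total interest = total paid − principal = $12,010.91 − $11,010.00 = $1,000.91.

$1,001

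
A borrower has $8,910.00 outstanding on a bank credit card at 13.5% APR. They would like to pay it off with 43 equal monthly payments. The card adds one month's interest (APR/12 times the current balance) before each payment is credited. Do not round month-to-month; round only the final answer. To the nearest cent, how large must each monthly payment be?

$262.49

Monthly rate r = 13.5%/12 = 1.125% = 0.01125.
Level-payment amortization: P = B₀·r / (1 − (1+r)^(−n)) = 8910.00·0.01125 / (1 − 1.01125^(−43)).
Denominator 1 − (1+r)^(−43) = 0.381865461.
P = 100.237 / 0.381865461 ≈ 262.49.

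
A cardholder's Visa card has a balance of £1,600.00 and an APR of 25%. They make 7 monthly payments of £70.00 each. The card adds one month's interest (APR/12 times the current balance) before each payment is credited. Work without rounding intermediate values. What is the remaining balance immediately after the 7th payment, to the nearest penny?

£1,326.72

Monthly rate r = 25%/12 = 2.08333% = 0.0208333.
Each month: B ← B·(1+r) − £70.00.
Month 1: interest £33.33; balance after payment £1,563.33.
Month 2: interest £32.57; balance after payment £1,525.90.
Month 3: interest £31.79; balance after payment £1,487.69.
Month 4: interest £30.99; balance after payment £1,448.69.
Month 5: interest £30.18; balance after payment £1,408.87.
Month 6: interest £29.35; balance after payment £1,368.22.
Month 7: interest £28.50; balance after payment £1,326.72.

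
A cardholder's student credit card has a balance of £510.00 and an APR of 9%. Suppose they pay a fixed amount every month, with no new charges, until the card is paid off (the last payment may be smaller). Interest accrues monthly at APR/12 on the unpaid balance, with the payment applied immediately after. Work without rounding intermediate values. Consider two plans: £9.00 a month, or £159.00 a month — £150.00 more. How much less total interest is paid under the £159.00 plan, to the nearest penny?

Monthly rate r = 9%/12 = 0.75% = 0.0075.
At £9.00/mo: n = ⌈−ln(1 − rB₀/P)/ln(1+r)⌉ = 75 payments (last £0.55); total interest = total paid − £510.00 = £156.55.
At £159.00/mo: 4 payments (last £41.28); total interest £8.28.
Interest saved = £156.55 − £8.28 = £148.27.

£148.27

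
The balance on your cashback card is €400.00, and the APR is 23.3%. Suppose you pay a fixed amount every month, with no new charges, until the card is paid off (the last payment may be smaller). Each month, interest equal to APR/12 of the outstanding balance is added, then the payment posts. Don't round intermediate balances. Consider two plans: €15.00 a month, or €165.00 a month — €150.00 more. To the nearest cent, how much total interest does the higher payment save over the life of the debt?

Monthly rate r = 23.3%/12 = 1.94167% = 0.0194167.
At €15.00/mo: n = ⌈−ln(1 − rB₀/P)/ln(1+r)⌉ = 38 payments (last €13.91); total interest = total paid − €400.00 = €168.91.
At €165.00/mo: 3 payments (last €84.08); total interest €14.08.
Interest saved = €168.91 − €14.08 = €154.83.

€154.83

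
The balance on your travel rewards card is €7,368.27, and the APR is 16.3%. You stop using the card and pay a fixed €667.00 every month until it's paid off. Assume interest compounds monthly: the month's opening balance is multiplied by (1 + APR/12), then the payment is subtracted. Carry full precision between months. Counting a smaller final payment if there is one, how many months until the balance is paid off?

13 payments

Monthly rate r = 16.3%/12 = 1.35833% = 0.0135833.
Recurrence: B ← B·(1+r) − €667.00.
Month 1: interest €100.09; balance after payment €6,801.36.
Month 2: interest €92.39; balance after payment €6,226.74.
Closed form: n = −ln(1 − rB₀/P)/ln(1+r) = −ln(0.84995)/ln(1.01358) ≈ 12.050, so the balance reaches zero during payment 13.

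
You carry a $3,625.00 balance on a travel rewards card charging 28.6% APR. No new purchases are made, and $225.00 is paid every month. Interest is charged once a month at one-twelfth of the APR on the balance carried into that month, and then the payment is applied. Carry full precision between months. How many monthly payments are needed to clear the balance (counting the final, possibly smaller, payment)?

Monthly rate r = 28.6%/12 = 2.38333% = 0.0238333.
Recurrence: B ← B·(1+r) − $225.00.
Month 1: interest $86.40; balance after payment $3,486.40.
Month 2: interest $83.09; balance after payment $3,344.49.
Closed form: n = −ln(1 − rB₀/P)/ln(1+r) = −ln(0.61602)/ln(1.02383) ≈ 20.569, so the balance reaches zero during payment 21.

21 months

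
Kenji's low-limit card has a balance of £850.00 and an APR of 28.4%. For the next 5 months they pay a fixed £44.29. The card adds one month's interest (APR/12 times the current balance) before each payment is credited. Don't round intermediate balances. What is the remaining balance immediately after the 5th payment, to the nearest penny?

Monthly rate r = 28.4%/12 = 2.36667% = 0.0236667.
Each month: B ← B·(1+r) − £44.29.
Month 1: interest £20.12; balance after payment £825.83.
Month 2: interest £19.54; balance after payment £801.08.
Month 3: interest £18.96; balance after payment £775.75.
Month 4: interest £18.36; balance after payment £749.82.
Month 5: interest £17.75; balance after payment £723.28.

£723.28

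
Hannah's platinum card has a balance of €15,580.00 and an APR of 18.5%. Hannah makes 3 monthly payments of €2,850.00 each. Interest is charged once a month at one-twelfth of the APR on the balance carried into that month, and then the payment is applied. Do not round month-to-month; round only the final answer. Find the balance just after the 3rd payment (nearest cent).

€7,629.25

Monthly rate r = 18.5%/12 = 1.54167% = 0.0154167.
Each month: B ← B·(1+r) − €2,850.00.
Month 1: interest €240.19; balance after payment €12,970.19.
Month 2: interest €199.96; balance after payment €10,320.15.
Month 3: interest €159.10; balance after payment €7,629.25.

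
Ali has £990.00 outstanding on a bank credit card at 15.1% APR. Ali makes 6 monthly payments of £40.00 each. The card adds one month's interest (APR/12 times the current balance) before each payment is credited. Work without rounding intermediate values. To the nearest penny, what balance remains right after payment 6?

£819.46

Monthly rate r = 15.1%/12 = 1.25833% = 0.0125833.
Each month: B ← B·(1+r) − £40.00.
Month 1: interest £12.46; balance after payment £962.46.
Month 2: interest £12.11; balance after payment £934.57.
Month 3: interest £11.76; balance after payment £906.33.
Month 4: interest £11.40; balance after payment £877.73.
Month 5: interest £11.04; balance after payment £848.78.
Month 6: interest £10.68; balance after payment £819.46.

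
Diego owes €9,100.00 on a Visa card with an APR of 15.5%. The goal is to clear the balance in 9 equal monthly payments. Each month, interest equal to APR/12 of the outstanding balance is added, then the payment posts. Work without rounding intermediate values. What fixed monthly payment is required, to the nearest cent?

€1,077.53

Monthly rate r = 15.5%/12 = 1.29167% = 0.0129167.
Level-payment amortization: P = B₀·r / (1 − (1+r)^(−n)) = 9100.00·0.0129167 / (1 − 1.01292^(−9)).
Denominator 1 − (1+r)^(−9) = 0.109084436.
P = 117.542 / 0.109084436 ≈ 1077.53.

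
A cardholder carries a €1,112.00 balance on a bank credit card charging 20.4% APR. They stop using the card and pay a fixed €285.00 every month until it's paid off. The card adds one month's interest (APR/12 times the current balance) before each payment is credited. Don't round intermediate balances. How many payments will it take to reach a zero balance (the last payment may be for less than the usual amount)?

Monthly rate r = 20.4%/12 = 1.7% = 0.017.
Recurrence: B ← B·(1+r) − €285.00.
Month 1: interest €18.90; balance after payment €845.90.
Month 2: interest €14.38; balance after payment €575.28.
Month 3: interest €9.78; balance after payment €300.06.
Month 4: interest €5.10; balance after payment €20.17.
Month 5: interest €0.34; balance after payment €0.00.

5 payments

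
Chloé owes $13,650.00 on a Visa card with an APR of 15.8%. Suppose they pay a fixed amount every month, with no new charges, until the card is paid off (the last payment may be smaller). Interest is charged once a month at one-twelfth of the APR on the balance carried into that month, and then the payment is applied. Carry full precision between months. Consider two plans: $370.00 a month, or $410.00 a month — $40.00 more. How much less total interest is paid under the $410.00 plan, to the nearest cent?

Monthly rate r = 15.8%/12 = 1.31667% = 0.0131667.
At $370.00/mo: n = ⌈−ln(1 − rB₀/P)/ln(1+r)⌉ = 51 payments (last $311.34); total interest = total paid − $13,650.00 = $5,161.34.
At $410.00/mo: 45 payments (last $41.94); total interest $4,431.94.
Interest saved = $5,161.34 − $4,431.94 = $729.40.

$729.40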